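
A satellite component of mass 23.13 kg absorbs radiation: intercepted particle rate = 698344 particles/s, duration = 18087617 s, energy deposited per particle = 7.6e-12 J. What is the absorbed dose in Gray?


Total energy deposited = rate * time * E_per
  = 698344 * 18087617 * 7.6e-12 = 95.9985 J
Dose = E_total / mass = 95.9985 / 23.13
Dose = 4.1504 Gy

4.1504 Gy


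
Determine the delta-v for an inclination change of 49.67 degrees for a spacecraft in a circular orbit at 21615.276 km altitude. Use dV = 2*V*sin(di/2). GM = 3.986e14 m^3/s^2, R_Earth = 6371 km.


r = 27986.2760 km = 2.7986276e+07 m
V = sqrt(mu/r) = 3773.9496 m/s
di = 49.67 deg = 0.866905 rad
dV = 2*V*sin(di/2) = 2*3773.9496*sin(0.4334525)
dV = 3170.1669 m/s = 3.1702 km/s

3.1702 km/s


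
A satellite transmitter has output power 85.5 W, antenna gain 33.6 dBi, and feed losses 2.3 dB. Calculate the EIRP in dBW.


Pt = 85.5 W = 19.3197 dBW
EIRP = Pt_dBW + Gt - losses = 19.3197 + 33.6 - 2.3 = 50.6197 dBW

50.6197 dBW


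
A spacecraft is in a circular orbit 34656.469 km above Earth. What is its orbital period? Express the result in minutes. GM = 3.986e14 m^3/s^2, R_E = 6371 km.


r = 41027.4690 km = 4.1027469e+07 m
T = 2*pi*sqrt(r^3/mu) = 2*pi*sqrt(6.9059619e+22 / 3.986e14)
T = 82703.3897 s = 1378.3898 min

1378.3898 minutes


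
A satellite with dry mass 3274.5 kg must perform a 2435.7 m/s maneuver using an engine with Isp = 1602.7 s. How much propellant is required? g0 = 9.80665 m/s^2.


ve = Isp * g0 = 1602.7 * 9.80665 = 15717.117955 m/s
mass ratio = exp(dv/ve) = exp(2435.7/15717.117955) = 1.16762429
m_prop = m_dry * (mr - 1) = 3274.5 * (1.16762429 - 1)
m_prop = 548.8857 kg

548.8857 kg


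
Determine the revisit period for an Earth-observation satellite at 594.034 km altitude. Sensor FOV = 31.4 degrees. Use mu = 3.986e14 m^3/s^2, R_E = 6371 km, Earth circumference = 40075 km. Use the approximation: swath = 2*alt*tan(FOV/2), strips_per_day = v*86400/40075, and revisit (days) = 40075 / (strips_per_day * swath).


swath = 2*594.034*tan(0.2740167) = 333.9509 km
v = sqrt(mu/r) = 7564.9668 m/s = 7.5650 km/s
strips/day = v*86400/40075 = 7.5650*86400/40075 = 16.3097
coverage/day = strips * swath = 16.3097 * 333.9509 = 5446.6541 km
revisit = 40075 / 5446.6541 = 7.3577 days

7.3577 days


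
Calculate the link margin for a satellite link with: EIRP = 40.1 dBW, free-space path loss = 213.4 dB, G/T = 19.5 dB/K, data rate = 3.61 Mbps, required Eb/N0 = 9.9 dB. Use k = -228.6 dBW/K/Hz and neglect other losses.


C/N0 = EIRP - FSPL + G/T - k = 40.1 - 213.4 + 19.5 - (-228.6)
C/N0 = 74.8000 dB-Hz
R_b = 3.61 Mbps = 3.61e+06 bps -> 10*log10(R_b) = 65.5751 dB-Hz
Eb/N0 = C/N0 - 10*log10(R_b) = 74.8000 - 65.5751 = 9.2249 dB
Margin = Eb/N0 - Eb/N0_req = 9.2249 - 9.9 = -0.675072 dB (negative margin: link does not close)

-0.6751 dB


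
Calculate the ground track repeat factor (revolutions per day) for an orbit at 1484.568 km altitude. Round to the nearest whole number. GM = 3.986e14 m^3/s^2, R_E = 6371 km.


r = 7.855568e+06 m
T = 2*pi*sqrt(r^3/mu) = 6929.1125 s = 115.4852 min
revs/day = 1440 / 115.4852 = 12.4691
Rounded: 12 revolutions per day

12 revolutions per day


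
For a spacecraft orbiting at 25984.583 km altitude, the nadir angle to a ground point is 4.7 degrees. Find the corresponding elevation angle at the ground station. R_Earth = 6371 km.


r = R_E + alt = 32355.5830 km
Law of sines in the satellite / Earth-center / ground-point triangle:
  sin(nadir)/R_E = sin(90 + el)/r  =>  cos(el) = (r/R_E)*sin(nadir)
cos(el) = (32355.5830 / 6371.0000) * sin(4.7 deg) = 0.4161306
el = arccos(0.4161306) = 65.4095 deg
(Earth-central angle = 90 - nadir - el = 19.8905 deg)

65.4095 degrees


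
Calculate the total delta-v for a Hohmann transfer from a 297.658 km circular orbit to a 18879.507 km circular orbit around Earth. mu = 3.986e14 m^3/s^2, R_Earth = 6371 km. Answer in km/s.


r1 = 6668.6580 km = 6.668658e+06 m
r2 = 25250.5070 km = 2.5250507e+07 m
dv1 = sqrt(mu/r1)*(sqrt(2*r2/(r1+r2)) - 1) = 1993.3992 m/s
dv2 = sqrt(mu/r2)*(1 - sqrt(2*r1/(r1+r2))) = 1404.8594 m/s
total dv = |dv1| + |dv2| = 1993.3992 + 1404.8594 = 3398.2586 m/s = 3.3983 km/s

3.3983 km/s


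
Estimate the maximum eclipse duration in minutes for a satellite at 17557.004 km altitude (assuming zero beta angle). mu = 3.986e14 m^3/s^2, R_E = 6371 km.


r = 23928.0040 km
T = 613.9312 min
Eclipse fraction = arcsin(R_E/r)/pi = arcsin(6371.0000/23928.0040)/pi
= arcsin(0.2662571)/pi = 0.085787
Eclipse duration = 0.085787 * 613.9312 = 52.6673 min

52.6673 minutes


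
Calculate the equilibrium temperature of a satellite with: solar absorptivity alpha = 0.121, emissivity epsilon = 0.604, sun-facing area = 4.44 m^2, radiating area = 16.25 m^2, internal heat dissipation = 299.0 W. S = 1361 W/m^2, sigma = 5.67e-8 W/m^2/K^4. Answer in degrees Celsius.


Numerator = alpha*S*A_sun + Q_int = 0.121*1361*4.44 + 299.0 = 1030.1836 W
Denominator = eps*sigma*A_rad = 0.604*5.67e-8*16.25 = 5.565105e-07 W/K^4
T^4 = 1.8511486e+09 K^4
T = 207.4246 K = -65.7254 C

-65.7254 degrees Celsius


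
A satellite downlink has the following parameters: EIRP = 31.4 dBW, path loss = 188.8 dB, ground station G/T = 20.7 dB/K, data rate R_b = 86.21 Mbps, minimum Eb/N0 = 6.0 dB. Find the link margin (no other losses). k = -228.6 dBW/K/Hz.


C/N0 = EIRP - FSPL + G/T - k = 31.4 - 188.8 + 20.7 - (-228.6)
C/N0 = 91.9000 dB-Hz
R_b = 86.21 Mbps = 8.621e+07 bps -> 10*log10(R_b) = 79.3556 dB-Hz
Eb/N0 = C/N0 - 10*log10(R_b) = 91.9000 - 79.3556 = 12.5444 dB
Margin = Eb/N0 - Eb/N0_req = 12.5444 - 6.0 = 6.5444 dB (link closes)

6.5444 dB


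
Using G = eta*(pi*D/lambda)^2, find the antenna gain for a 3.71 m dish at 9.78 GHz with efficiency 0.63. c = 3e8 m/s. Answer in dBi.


lambda = c/f = 3e8 / 9.78e+09 = 0.03067485 m
G = eta*(pi*D/lambda)^2 = 0.63*(pi*3.71/0.03067485)^2
G = 90954.3164 (linear)
G = 10*log10(90954.3164) = 49.5882 dBi

49.5882 dBi


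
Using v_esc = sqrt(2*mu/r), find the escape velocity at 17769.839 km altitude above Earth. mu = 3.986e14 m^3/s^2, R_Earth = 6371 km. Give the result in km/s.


r = 6371.0 + 17769.839 = 24140.8390 km = 2.4140839e+07 m
v_esc = sqrt(2*mu/r) = sqrt(2*3.986e14 / 2.4140839e+07)
v_esc = 5746.5536 m/s = 5.7466 km/s

5.7466 km/s


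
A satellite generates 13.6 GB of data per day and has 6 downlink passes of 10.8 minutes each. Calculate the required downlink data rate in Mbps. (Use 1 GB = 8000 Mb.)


total contact time = 6 * 10.8 * 60 = 3888.0000 s
data = 13.6 GB = 108800.0000 Mb
rate = 108800.0000 / 3888.0000 = 27.9835 Mbps

27.9835 Mbps


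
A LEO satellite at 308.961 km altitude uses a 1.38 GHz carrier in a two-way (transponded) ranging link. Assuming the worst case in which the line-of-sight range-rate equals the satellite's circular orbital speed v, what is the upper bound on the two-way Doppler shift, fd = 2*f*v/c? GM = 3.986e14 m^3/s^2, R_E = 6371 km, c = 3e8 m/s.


r = 6.679961e+06 m
v = sqrt(mu/r) = 7724.7011 m/s (worst-case radial velocity)
f = 1.38 GHz = 1.38e+09 Hz
fd = 2*f*v/c = 2*1.38e+09*7724.7011/3.0e+08
fd = 71067.2501 Hz

71067.2501 Hz


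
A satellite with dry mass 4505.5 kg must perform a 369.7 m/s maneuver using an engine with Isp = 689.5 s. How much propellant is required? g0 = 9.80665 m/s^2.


ve = Isp * g0 = 689.5 * 9.80665 = 6761.685175 m/s
mass ratio = exp(dv/ve) = exp(369.7/6761.685175) = 1.05619805
m_prop = m_dry * (mr - 1) = 4505.5 * (1.05619805 - 1)
m_prop = 253.2003 kg

253.2003 kg


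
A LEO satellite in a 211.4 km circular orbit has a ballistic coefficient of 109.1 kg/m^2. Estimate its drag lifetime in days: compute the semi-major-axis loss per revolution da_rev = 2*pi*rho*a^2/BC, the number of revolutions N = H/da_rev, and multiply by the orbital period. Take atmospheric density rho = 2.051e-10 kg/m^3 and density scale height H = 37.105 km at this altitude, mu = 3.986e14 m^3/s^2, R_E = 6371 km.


a = R_E + alt = 6582.4000 km = 6.5824e+06 m
da_rev = 2*pi*rho*a^2/BC = 2*pi*2.051e-10*(6.5824e+06)^2/109.1 = 511.787080 m per revolution
N = H/da_rev = 37105.0000 m / 511.787080 m = 72.5009 revolutions
P = 2*pi*sqrt(a^3/mu) = 5314.8086 s
lifetime = N*P = 72.5009 * 5314.8086 = 385328.1558 s = 4.4598 days

4.4598 days


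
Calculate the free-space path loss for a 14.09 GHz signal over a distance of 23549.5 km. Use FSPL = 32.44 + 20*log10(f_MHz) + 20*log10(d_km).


f = 14.09 GHz = 14090.0000 MHz
d = 23549.5 km
FSPL = 32.44 + 20*log10(14090.0000) + 20*log10(23549.5)
FSPL = 32.44 + 82.9782 + 87.4396
FSPL = 202.8579 dB

202.8579 dB


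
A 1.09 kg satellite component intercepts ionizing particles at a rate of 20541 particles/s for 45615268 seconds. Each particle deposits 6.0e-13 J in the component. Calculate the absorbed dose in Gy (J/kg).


Total energy deposited = rate * time * E_per
  = 20541 * 45615268 * 6.0e-13 = 0.5621899 J
Dose = E_total / mass = 0.5621899 / 1.09
Dose = 0.5157706 Gy

0.5158 Gy


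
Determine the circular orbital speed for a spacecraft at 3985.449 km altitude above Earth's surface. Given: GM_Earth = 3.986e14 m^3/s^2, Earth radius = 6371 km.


r = R_E + alt = 6371.0 + 3985.449 = 10356.4490 km = 1.0356449e+07 m
v = sqrt(mu/r) = sqrt(3.986e14 / 1.0356449e+07) = 6203.8775 m/s = 6.2039 km/s

6.2039 km/s


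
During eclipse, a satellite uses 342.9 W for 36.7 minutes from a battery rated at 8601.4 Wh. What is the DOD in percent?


E_used = P * t / 60 = 342.9 * 36.7 / 60 = 209.7405 Wh
DOD = E_used / E_total * 100 = 209.7405 / 8601.4 * 100
DOD = 2.4384 %

2.4384 %


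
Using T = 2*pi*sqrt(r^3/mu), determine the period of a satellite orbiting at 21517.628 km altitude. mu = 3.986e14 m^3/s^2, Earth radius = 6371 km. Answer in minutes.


r = 27888.6280 km = 2.7888628e+07 m
T = 2*pi*sqrt(r^3/mu) = 2*pi*sqrt(2.1691094e+22 / 3.986e14)
T = 46350.2355 s = 772.5039 min

772.5039 minutes


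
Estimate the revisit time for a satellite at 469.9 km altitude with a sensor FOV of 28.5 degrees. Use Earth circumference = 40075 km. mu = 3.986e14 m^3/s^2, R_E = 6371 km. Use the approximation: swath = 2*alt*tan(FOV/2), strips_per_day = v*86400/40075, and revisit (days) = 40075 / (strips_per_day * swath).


swath = 2*469.9*tan(0.2487094) = 238.6788 km
v = sqrt(mu/r) = 7633.2946 m/s = 7.6333 km/s
strips/day = v*86400/40075 = 7.6333*86400/40075 = 16.4571
coverage/day = strips * swath = 16.4571 * 238.6788 = 3927.9511 km
revisit = 40075 / 3927.9511 = 10.2025 days

10.2025 days


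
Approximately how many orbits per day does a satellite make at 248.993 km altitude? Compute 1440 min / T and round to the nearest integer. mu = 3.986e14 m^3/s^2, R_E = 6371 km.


r = 6.619993e+06 m
T = 2*pi*sqrt(r^3/mu) = 5360.4039 s = 89.3401 min
revs/day = 1440 / 89.3401 = 16.1182
Rounded: 16 revolutions per day

16 revolutions per day


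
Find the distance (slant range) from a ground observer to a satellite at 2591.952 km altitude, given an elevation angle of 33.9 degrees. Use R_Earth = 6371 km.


h = 2591.952 km, el = 33.9 deg
d = -R_E*sin(el) + sqrt((R_E*sin(el))^2 + 2*R_E*h + h^2)
d = -6371.0000*sin(0.5916666) + sqrt((6371.0000*0.5577451)^2 + 2*6371.0000*2591.952 + 2591.952^2)
d = 3683.4199 km

3683.4199 km


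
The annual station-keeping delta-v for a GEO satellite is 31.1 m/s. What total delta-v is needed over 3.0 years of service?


dV = rate * years = 31.1 * 3.0
dV = 93.3000 m/s

93.3000 m/s


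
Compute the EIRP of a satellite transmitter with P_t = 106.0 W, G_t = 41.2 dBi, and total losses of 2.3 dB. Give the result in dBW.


Pt = 106.0 W = 20.2531 dBW
EIRP = Pt_dBW + Gt - losses = 20.2531 + 41.2 - 2.3 = 59.1531 dBW

59.1531 dBW


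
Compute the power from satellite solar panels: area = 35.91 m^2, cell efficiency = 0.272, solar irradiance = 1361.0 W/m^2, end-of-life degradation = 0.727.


P = area * eta * S * degradation
P = 35.91 * 0.272 * 1361.0 * 0.727
P = 9664.4434 W

9664.4434 W


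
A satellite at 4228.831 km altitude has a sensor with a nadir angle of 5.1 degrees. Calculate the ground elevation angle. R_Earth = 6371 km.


r = R_E + alt = 10599.8310 km
Law of sines in the satellite / Earth-center / ground-point triangle:
  sin(nadir)/R_E = sin(90 + el)/r  =>  cos(el) = (r/R_E)*sin(nadir)
cos(el) = (10599.8310 / 6371.0000) * sin(5.1 deg) = 0.147899
el = arccos(0.147899) = 81.4948 deg
(Earth-central angle = 90 - nadir - el = 3.4052 deg)

81.4948 degrees


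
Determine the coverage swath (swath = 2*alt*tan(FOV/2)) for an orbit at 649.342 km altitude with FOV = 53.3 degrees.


FOV = 53.3 deg = 0.9302605 rad
swath = 2 * alt * tan(FOV/2) = 2 * 649.342 * tan(0.4651302)
swath = 2 * 649.342 * 0.5018547
swath = 651.7506 km

651.7506 km


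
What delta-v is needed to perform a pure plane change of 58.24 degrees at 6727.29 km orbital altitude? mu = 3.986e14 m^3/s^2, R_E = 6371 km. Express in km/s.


r = 13098.2900 km = 1.309829e+07 m
V = sqrt(mu/r) = 5516.4711 m/s
di = 58.24 deg = 1.0165 rad
dV = 2*V*sin(di/2) = 2*5516.4711*sin(0.5082399)
dV = 5369.0749 m/s = 5.3691 km/s

5.3691 km/s


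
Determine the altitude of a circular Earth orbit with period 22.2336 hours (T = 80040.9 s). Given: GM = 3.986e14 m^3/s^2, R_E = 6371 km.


T = 80040.9 s
r = (mu*T^2/(4*pi^2))^(1/3) = (3.986e14 * 80040.9^2 / (4*pi^2))^(1/3)
r = 4.0142138e+07 m = 40142.1376 km
alt = r - R_E = 40142.1376 - 6371 = 33771.1376 km

33771.1376 km


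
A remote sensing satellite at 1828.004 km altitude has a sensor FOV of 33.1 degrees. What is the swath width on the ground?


FOV = 33.1 deg = 0.577704 rad
swath = 2 * alt * tan(FOV/2) = 2 * 1828.004 * tan(0.288852)
swath = 2 * 1828.004 * 0.297163
swath = 1086.4302 km

1086.4302 km


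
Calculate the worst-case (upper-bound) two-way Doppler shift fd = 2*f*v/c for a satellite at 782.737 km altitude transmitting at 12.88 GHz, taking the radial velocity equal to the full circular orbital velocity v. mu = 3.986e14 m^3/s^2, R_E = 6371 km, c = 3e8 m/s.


r = 7.153737e+06 m
v = sqrt(mu/r) = 7464.5247 m/s (worst-case radial velocity)
f = 12.88 GHz = 1.288e+10 Hz
fd = 2*f*v/c = 2*1.288e+10*7464.5247/3.0e+08
fd = 640953.8585 Hz

640953.8585 Hz


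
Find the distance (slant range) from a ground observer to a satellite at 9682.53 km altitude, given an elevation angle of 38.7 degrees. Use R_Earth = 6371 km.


h = 9682.53 km, el = 38.7 deg
d = -R_E*sin(el) + sqrt((R_E*sin(el))^2 + 2*R_E*h + h^2)
d = -6371.0000*sin(0.6754424) + sqrt((6371.0000*0.6252427)^2 + 2*6371.0000*9682.53 + 9682.53^2)
d = 11280.7144 km

11280.7144 km


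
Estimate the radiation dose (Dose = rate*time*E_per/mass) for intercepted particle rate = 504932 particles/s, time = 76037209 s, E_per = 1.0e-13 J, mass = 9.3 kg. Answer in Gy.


Total energy deposited = rate * time * E_per
  = 504932 * 76037209 * 1.0e-13 = 3.8394 J
Dose = E_total / mass = 3.8394 / 9.3
Dose = 0.4128346 Gy

0.4128 Gy


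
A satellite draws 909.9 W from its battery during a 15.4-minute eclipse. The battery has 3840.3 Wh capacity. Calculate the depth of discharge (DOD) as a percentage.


E_used = P * t / 60 = 909.9 * 15.4 / 60 = 233.5410 Wh
DOD = E_used / E_total * 100 = 233.5410 / 3840.3 * 100
DOD = 6.0813 %

6.0813 %


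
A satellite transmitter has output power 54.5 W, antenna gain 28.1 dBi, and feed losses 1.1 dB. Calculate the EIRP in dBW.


Pt = 54.5 W = 17.3640 dBW
EIRP = Pt_dBW + Gt - losses = 17.3640 + 28.1 - 1.1 = 44.3640 dBW

44.3640 dBW


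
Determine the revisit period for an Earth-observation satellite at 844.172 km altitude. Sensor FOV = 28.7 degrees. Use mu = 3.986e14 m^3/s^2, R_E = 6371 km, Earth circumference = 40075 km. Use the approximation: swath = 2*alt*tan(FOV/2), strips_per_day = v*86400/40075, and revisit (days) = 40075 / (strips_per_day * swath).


swath = 2*844.172*tan(0.2504547) = 431.9229 km
v = sqrt(mu/r) = 7432.6777 m/s = 7.4327 km/s
strips/day = v*86400/40075 = 7.4327*86400/40075 = 16.0245
coverage/day = strips * swath = 16.0245 * 431.9229 = 6921.3653 km
revisit = 40075 / 6921.3653 = 5.7900 days

5.7900 days


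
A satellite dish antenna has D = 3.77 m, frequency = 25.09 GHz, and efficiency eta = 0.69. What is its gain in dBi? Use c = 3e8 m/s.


lambda = c/f = 3e8 / 2.509e+10 = 0.01195695 m
G = eta*(pi*D/lambda)^2 = 0.69*(pi*3.77/0.01195695)^2
G = 677002.6205 (linear)
G = 10*log10(677002.6205) = 58.3059 dBi

58.3059 dBi


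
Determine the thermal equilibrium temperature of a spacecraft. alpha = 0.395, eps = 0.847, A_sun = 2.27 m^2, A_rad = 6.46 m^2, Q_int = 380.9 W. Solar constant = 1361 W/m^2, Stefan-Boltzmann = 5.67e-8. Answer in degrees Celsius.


Numerator = alpha*S*A_sun + Q_int = 0.395*1361*2.27 + 380.9 = 1601.2407 W
Denominator = eps*sigma*A_rad = 0.847*5.67e-8*6.46 = 3.1024085e-07 W/K^4
T^4 = 5.1612824e+09 K^4
T = 268.0337 K = -5.1163 C

-5.1163 degrees Celsius


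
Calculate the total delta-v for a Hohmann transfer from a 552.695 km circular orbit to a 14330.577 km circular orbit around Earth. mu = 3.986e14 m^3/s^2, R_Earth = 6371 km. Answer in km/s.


r1 = 6923.6950 km = 6.923695e+06 m
r2 = 20701.5770 km = 2.0701577e+07 m
dv1 = sqrt(mu/r1)*(sqrt(2*r2/(r1+r2)) - 1) = 1701.3578 m/s
dv2 = sqrt(mu/r2)*(1 - sqrt(2*r1/(r1+r2))) = 1281.3154 m/s
total dv = |dv1| + |dv2| = 1701.3578 + 1281.3154 = 2982.6732 m/s = 2.9827 km/s

2.9827 km/s


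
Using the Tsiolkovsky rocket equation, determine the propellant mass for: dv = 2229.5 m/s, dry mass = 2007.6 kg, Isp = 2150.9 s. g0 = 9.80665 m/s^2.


ve = Isp * g0 = 2150.9 * 9.80665 = 21093.123485 m/s
mass ratio = exp(dv/ve) = exp(2229.5/21093.123485) = 1.11148611
m_prop = m_dry * (mr - 1) = 2007.6 * (1.11148611 - 1)
m_prop = 223.8195 kg

223.8195 kg


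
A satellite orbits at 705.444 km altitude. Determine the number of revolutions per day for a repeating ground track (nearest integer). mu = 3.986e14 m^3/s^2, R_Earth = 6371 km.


r = 7.076444e+06 m
T = 2*pi*sqrt(r^3/mu) = 5924.2562 s = 98.7376 min
revs/day = 1440 / 98.7376 = 14.5841
Rounded: 15 revolutions per day

15 revolutions per day


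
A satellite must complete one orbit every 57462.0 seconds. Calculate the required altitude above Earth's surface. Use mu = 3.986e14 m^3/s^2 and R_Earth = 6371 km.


T = 57462.0 s
r = (mu*T^2/(4*pi^2))^(1/3) = (3.986e14 * 57462.0^2 / (4*pi^2))^(1/3)
r = 3.2184469e+07 m = 32184.4687 km
alt = r - R_E = 32184.4687 - 6371 = 25813.4687 km

25813.4687 km


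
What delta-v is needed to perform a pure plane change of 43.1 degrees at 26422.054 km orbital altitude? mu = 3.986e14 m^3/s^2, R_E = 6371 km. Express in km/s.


r = 32793.0540 km = 3.2793054e+07 m
V = sqrt(mu/r) = 3486.4040 m/s
di = 43.1 deg = 0.7522369 rad
dV = 2*V*sin(di/2) = 2*3486.4040*sin(0.3761185)
dV = 2561.2033 m/s = 2.5612 km/s

2.5612 km/s


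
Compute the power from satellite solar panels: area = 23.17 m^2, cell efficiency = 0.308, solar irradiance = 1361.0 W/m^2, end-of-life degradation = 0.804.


P = area * eta * S * degradation
P = 23.17 * 0.308 * 1361.0 * 0.804
P = 7808.9191 W

7808.9191 W


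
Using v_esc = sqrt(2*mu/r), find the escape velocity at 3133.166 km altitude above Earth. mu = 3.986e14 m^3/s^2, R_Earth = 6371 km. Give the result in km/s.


r = 6371.0 + 3133.166 = 9504.1660 km = 9.504166e+06 m
v_esc = sqrt(2*mu/r) = sqrt(2*3.986e14 / 9.504166e+06)
v_esc = 9158.5483 m/s = 9.1585 km/s

9.1585 km/s


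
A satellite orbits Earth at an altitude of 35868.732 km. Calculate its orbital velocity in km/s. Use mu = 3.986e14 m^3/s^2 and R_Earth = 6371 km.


r = R_E + alt = 6371.0 + 35868.732 = 42239.7320 km = 4.2239732e+07 m
v = sqrt(mu/r) = sqrt(3.986e14 / 4.2239732e+07) = 3071.9070 m/s = 3.0719 km/s

3.0719 km/s


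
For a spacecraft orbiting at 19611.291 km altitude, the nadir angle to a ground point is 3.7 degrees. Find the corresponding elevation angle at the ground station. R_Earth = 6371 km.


r = R_E + alt = 25982.2910 km
Law of sines in the satellite / Earth-center / ground-point triangle:
  sin(nadir)/R_E = sin(90 + el)/r  =>  cos(el) = (r/R_E)*sin(nadir)
cos(el) = (25982.2910 / 6371.0000) * sin(3.7 deg) = 0.2631765
el = arccos(0.2631765) = 74.7414 deg
(Earth-central angle = 90 - nadir - el = 11.5586 deg)

74.7414 degrees


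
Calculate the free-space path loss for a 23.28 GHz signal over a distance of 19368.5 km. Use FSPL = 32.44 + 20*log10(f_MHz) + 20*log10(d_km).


f = 23.28 GHz = 23280.0000 MHz
d = 19368.5 km
FSPL = 32.44 + 20*log10(23280.0000) + 20*log10(19368.5)
FSPL = 32.44 + 87.3397 + 85.7419
FSPL = 205.5216 dB

205.5216 dB


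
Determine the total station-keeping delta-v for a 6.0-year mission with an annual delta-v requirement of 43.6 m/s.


dV = rate * years = 43.6 * 6.0
dV = 261.6000 m/s

261.6000 m/s


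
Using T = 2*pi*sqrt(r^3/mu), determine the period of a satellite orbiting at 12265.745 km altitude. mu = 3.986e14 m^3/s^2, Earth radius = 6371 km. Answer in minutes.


r = 18636.7450 km = 1.8636745e+07 m
T = 2*pi*sqrt(r^3/mu) = 2*pi*sqrt(6.4730683e+21 / 3.986e14)
T = 25320.1524 s = 422.0025 min

422.0025 minutes


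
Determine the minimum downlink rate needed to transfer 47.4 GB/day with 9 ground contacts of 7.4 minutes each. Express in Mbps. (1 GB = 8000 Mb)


total contact time = 9 * 7.4 * 60 = 3996.0000 s
data = 47.4 GB = 379200.0000 Mb
rate = 379200.0000 / 3996.0000 = 94.8949 Mbps

94.8949 Mbps


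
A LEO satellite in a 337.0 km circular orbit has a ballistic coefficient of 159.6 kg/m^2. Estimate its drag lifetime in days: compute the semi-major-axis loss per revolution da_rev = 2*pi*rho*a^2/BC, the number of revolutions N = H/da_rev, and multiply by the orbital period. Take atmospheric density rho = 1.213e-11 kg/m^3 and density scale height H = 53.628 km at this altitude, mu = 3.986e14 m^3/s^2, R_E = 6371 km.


a = R_E + alt = 6708.0000 km = 6.708e+06 m
da_rev = 2*pi*rho*a^2/BC = 2*pi*1.213e-11*(6.708e+06)^2/159.6 = 21.487896 m per revolution
N = H/da_rev = 53628.0000 m / 21.487896 m = 2495.7306 revolutions
P = 2*pi*sqrt(a^3/mu) = 5467.6512 s
lifetime = N*P = 2495.7306 * 5467.6512 = 1.3645785e+07 s = 157.9373 days

157.9373 days


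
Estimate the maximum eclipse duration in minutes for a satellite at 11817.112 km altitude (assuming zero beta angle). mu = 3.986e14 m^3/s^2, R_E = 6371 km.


r = 18188.1120 km
T = 406.8566 min
Eclipse fraction = arcsin(R_E/r)/pi = arcsin(6371.0000/18188.1120)/pi
= arcsin(0.3502837)/pi = 0.1139148
Eclipse duration = 0.1139148 * 406.8566 = 46.3470 min

46.3470 minutes


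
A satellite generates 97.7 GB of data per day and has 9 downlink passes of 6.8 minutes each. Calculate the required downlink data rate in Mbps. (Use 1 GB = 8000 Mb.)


total contact time = 9 * 6.8 * 60 = 3672.0000 s
data = 97.7 GB = 781600.0000 Mb
rate = 781600.0000 / 3672.0000 = 212.8540 Mbps

212.8540 Mbps


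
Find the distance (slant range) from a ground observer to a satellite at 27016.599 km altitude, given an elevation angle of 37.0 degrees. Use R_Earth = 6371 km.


h = 27016.599 km, el = 37.0 deg
d = -R_E*sin(el) + sqrt((R_E*sin(el))^2 + 2*R_E*h + h^2)
d = -6371.0000*sin(0.6457718) + sqrt((6371.0000*0.601815)^2 + 2*6371.0000*27016.599 + 27016.599^2)
d = 29163.4566 km

29163.4566 km


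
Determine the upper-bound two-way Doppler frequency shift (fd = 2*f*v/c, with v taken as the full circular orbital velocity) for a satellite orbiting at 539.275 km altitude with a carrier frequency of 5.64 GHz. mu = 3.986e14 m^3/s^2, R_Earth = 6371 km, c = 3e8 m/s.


r = 6.910275e+06 m
v = sqrt(mu/r) = 7594.8811 m/s (worst-case radial velocity)
f = 5.64 GHz = 5.64e+09 Hz
fd = 2*f*v/c = 2*5.64e+09*7594.8811/3.0e+08
fd = 285567.5310 Hz

285567.5310 Hz


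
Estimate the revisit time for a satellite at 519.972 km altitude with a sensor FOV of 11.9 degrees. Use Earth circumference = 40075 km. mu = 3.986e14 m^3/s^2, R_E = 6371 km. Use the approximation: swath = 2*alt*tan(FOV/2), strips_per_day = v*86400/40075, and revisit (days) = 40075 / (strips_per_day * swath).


swath = 2*519.972*tan(0.1038471) = 108.3851 km
v = sqrt(mu/r) = 7605.5111 m/s = 7.6055 km/s
strips/day = v*86400/40075 = 7.6055*86400/40075 = 16.3972
coverage/day = strips * swath = 16.3972 * 108.3851 = 1777.2070 km
revisit = 40075 / 1777.2070 = 22.5494 days

22.5494 days


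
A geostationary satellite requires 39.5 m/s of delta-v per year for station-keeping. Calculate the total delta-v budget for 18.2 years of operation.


dV = rate * years = 39.5 * 18.2
dV = 718.9000 m/s

718.9000 m/s


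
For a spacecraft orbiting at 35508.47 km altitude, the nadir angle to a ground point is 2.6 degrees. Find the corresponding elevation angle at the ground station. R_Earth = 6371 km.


r = R_E + alt = 41879.4700 km
Law of sines in the satellite / Earth-center / ground-point triangle:
  sin(nadir)/R_E = sin(90 + el)/r  =>  cos(el) = (r/R_E)*sin(nadir)
cos(el) = (41879.4700 / 6371.0000) * sin(2.6 deg) = 0.2981915
el = arccos(0.2981915) = 72.6510 deg
(Earth-central angle = 90 - nadir - el = 14.7490 deg)

72.6510 degrees


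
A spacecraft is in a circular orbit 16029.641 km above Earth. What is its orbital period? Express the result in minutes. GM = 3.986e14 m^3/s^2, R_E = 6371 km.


r = 22400.6410 km = 2.2400641e+07 m
T = 2*pi*sqrt(r^3/mu) = 2*pi*sqrt(1.1240389e+22 / 3.986e14)
T = 33365.8267 s = 556.0971 min

556.0971 minutes


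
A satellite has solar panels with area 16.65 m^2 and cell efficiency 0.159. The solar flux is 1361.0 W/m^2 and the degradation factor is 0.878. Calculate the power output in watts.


P = area * eta * S * degradation
P = 16.65 * 0.159 * 1361.0 * 0.878
P = 3163.4721 W

3163.4721 W


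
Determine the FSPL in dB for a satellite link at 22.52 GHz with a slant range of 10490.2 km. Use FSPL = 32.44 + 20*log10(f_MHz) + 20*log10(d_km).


f = 22.52 GHz = 22520.0000 MHz
d = 10490.2 km
FSPL = 32.44 + 20*log10(22520.0000) + 20*log10(10490.2)
FSPL = 32.44 + 87.0514 + 80.4157
FSPL = 199.9070 dB

199.9070 dB


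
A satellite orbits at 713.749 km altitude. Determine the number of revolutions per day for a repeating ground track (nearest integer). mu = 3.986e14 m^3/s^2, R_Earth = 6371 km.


r = 7.084749e+06 m
T = 2*pi*sqrt(r^3/mu) = 5934.6884 s = 98.9115 min
revs/day = 1440 / 98.9115 = 14.5585
Rounded: 15 revolutions per day

15 revolutions per day


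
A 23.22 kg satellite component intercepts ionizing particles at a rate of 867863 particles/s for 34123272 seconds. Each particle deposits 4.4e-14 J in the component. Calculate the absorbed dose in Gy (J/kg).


Total energy deposited = rate * time * E_per
  = 867863 * 34123272 * 4.4e-14 = 1.3030 J
Dose = E_total / mass = 1.3030 / 23.22
Dose = 0.05611672 Gy

0.0561 Gy


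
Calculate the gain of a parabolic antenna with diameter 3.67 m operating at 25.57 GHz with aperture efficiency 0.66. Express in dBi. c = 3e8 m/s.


lambda = c/f = 3e8 / 2.557e+10 = 0.0117325 m
G = eta*(pi*D/lambda)^2 = 0.66*(pi*3.67/0.0117325)^2
G = 637374.6053 (linear)
G = 10*log10(637374.6053) = 58.0439 dBi

58.0439 dBi


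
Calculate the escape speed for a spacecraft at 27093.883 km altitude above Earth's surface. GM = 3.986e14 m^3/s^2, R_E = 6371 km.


r = 6371.0 + 27093.883 = 33464.8830 km = 3.3464883e+07 m
v_esc = sqrt(2*mu/r) = sqrt(2*3.986e14 / 3.3464883e+07)
v_esc = 4880.7773 m/s = 4.8808 km/s

4.8808 km/s


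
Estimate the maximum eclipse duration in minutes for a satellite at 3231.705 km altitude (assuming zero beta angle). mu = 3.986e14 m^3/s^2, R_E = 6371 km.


r = 9602.7050 km
T = 156.0811 min
Eclipse fraction = arcsin(R_E/r)/pi = arcsin(6371.0000/9602.7050)/pi
= arcsin(0.6634589)/pi = 0.2309122
Eclipse duration = 0.2309122 * 156.0811 = 36.0410 min

36.0410 minutes


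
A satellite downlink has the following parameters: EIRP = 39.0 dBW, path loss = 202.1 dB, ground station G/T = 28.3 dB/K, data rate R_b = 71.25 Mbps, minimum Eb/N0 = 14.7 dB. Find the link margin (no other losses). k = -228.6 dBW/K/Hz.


C/N0 = EIRP - FSPL + G/T - k = 39.0 - 202.1 + 28.3 - (-228.6)
C/N0 = 93.8000 dB-Hz
R_b = 71.25 Mbps = 7.125e+07 bps -> 10*log10(R_b) = 78.5278 dB-Hz
Eb/N0 = C/N0 - 10*log10(R_b) = 93.8000 - 78.5278 = 15.2722 dB
Margin = Eb/N0 - Eb/N0_req = 15.2722 - 14.7 = 0.5721513 dB (link closes)

0.5722 dB


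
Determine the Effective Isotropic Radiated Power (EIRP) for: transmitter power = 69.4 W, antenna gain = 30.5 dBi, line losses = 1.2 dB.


Pt = 69.4 W = 18.4136 dBW
EIRP = Pt_dBW + Gt - losses = 18.4136 + 30.5 - 1.2 = 47.7136 dBW

47.7136 dBW


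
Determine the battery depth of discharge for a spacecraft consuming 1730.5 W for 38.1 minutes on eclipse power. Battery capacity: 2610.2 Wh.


E_used = P * t / 60 = 1730.5 * 38.1 / 60 = 1098.8675 Wh
DOD = E_used / E_total * 100 = 1098.8675 / 2610.2 * 100
DOD = 42.0990 %

42.0990 %


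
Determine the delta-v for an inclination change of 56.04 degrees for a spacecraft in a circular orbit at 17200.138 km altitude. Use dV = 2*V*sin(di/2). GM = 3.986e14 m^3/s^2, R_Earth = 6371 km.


r = 23571.1380 km = 2.3571138e+07 m
V = sqrt(mu/r) = 4112.2392 m/s
di = 56.04 deg = 0.9780825 rad
dV = 2*V*sin(di/2) = 2*4112.2392*sin(0.4890413)
dV = 3863.6934 m/s = 3.8637 km/s

3.8637 km/s


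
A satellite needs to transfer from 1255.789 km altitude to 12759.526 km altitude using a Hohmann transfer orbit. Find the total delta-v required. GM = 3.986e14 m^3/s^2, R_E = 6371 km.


r1 = 7626.7890 km = 7.626789e+06 m
r2 = 19130.5260 km = 1.9130526e+07 m
dv1 = sqrt(mu/r1)*(sqrt(2*r2/(r1+r2)) - 1) = 1415.4748 m/s
dv2 = sqrt(mu/r2)*(1 - sqrt(2*r1/(r1+r2))) = 1118.1933 m/s
total dv = |dv1| + |dv2| = 1415.4748 + 1118.1933 = 2533.6682 m/s = 2.5337 km/s

2.5337 km/s


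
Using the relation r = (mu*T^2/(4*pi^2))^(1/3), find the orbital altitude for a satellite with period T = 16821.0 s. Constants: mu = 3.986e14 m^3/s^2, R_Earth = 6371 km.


T = 16821.0 s
r = (mu*T^2/(4*pi^2))^(1/3) = (3.986e14 * 16821.0^2 / (4*pi^2))^(1/3)
r = 1.4189281e+07 m = 14189.2811 km
alt = r - R_E = 14189.2811 - 6371 = 7818.2811 km

7818.2811 km


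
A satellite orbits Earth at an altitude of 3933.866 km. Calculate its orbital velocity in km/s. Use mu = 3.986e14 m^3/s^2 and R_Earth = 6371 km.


r = R_E + alt = 6371.0 + 3933.866 = 10304.8660 km = 1.0304866e+07 m
v = sqrt(mu/r) = sqrt(3.986e14 / 1.0304866e+07) = 6219.3854 m/s = 6.2194 km/s

6.2194 km/s


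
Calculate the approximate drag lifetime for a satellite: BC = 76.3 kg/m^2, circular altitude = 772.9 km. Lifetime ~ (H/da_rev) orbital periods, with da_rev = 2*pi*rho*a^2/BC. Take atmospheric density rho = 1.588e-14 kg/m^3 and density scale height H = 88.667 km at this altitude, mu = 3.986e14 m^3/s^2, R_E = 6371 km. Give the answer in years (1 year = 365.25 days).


a = R_E + alt = 7143.9000 km = 7.1439e+06 m
da_rev = 2*pi*rho*a^2/BC = 2*pi*1.588e-14*(7.1439e+06)^2/76.3 = 0.0667385185 m per revolution
N = H/da_rev = 88667.0000 m / 0.0667385185 m = 1.3285731e+06 revolutions
P = 2*pi*sqrt(a^3/mu) = 6009.1670 s
lifetime = N*P = 1.3285731e+06 * 6009.1670 = 7.9836175e+09 s = 92402.9808 days
years = 92402.9808 / 365.25 = 252.9856 years

252.9856 years


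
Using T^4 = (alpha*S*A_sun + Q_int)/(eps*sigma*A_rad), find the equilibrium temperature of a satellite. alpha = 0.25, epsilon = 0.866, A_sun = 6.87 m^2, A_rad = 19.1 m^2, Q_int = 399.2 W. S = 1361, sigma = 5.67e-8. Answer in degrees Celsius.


Numerator = alpha*S*A_sun + Q_int = 0.25*1361*6.87 + 399.2 = 2736.7175 W
Denominator = eps*sigma*A_rad = 0.866*5.67e-8*19.1 = 9.3785202e-07 W/K^4
T^4 = 2.9180696e+09 K^4
T = 232.4202 K = -40.7298 C

-40.7298 degrees Celsius


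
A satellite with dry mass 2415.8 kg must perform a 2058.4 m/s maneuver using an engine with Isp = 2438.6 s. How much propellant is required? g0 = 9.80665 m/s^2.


ve = Isp * g0 = 2438.6 * 9.80665 = 23914.496690 m/s
mass ratio = exp(dv/ve) = exp(2058.4/23914.496690) = 1.08988623
m_prop = m_dry * (mr - 1) = 2415.8 * (1.08988623 - 1)
m_prop = 217.1472 kg

217.1472 kg


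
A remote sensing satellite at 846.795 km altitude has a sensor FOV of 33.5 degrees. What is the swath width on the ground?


FOV = 33.5 deg = 0.5846853 rad
swath = 2 * alt * tan(FOV/2) = 2 * 846.795 * tan(0.2923426)
swath = 2 * 846.795 * 0.3009658
swath = 509.7127 km

509.7127 km


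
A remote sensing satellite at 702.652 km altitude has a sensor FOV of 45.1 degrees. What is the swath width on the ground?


FOV = 45.1 deg = 0.7871435 rad
swath = 2 * alt * tan(FOV/2) = 2 * 702.652 * tan(0.3935717)
swath = 2 * 702.652 * 0.4152363
swath = 583.5333 km

583.5333 km


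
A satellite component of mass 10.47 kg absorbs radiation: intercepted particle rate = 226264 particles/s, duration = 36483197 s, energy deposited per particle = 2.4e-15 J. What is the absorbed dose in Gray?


Total energy deposited = rate * time * E_per
  = 226264 * 36483197 * 2.4e-15 = 0.0198116 J
Dose = E_total / mass = 0.0198116 / 10.47
Dose = 0.001892226 Gy

0.0019 Gy


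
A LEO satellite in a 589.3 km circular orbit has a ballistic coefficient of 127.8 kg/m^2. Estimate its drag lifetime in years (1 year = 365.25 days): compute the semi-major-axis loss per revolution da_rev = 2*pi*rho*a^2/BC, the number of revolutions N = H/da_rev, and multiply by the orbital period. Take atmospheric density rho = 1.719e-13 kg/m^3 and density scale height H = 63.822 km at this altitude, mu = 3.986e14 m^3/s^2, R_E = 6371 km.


a = R_E + alt = 6960.3000 km = 6.9603e+06 m
da_rev = 2*pi*rho*a^2/BC = 2*pi*1.719e-13*(6.9603e+06)^2/127.8 = 0.409431082 m per revolution
N = H/da_rev = 63822.0000 m / 0.409431082 m = 155879.7142 revolutions
P = 2*pi*sqrt(a^3/mu) = 5779.0062 s
lifetime = N*P = 155879.7142 * 5779.0062 = 9.0082983e+08 s = 10426.2712 days
years = 10426.2712 / 365.25 = 28.5456 years

28.5456 years


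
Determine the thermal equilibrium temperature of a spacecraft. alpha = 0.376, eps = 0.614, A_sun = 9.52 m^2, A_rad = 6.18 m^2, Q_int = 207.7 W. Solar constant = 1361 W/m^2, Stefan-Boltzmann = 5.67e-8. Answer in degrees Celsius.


Numerator = alpha*S*A_sun + Q_int = 0.376*1361*9.52 + 207.7 = 5079.4267 W
Denominator = eps*sigma*A_rad = 0.614*5.67e-8*6.18 = 2.1514928e-07 W/K^4
T^4 = 2.3608848e+10 K^4
T = 391.9843 K = 118.8343 C

118.8343 degrees Celsius


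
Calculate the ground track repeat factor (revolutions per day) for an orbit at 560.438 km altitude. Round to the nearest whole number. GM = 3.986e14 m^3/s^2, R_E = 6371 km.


r = 6.931438e+06 m
T = 2*pi*sqrt(r^3/mu) = 5743.0981 s = 95.7183 min
revs/day = 1440 / 95.7183 = 15.0441
Rounded: 15 revolutions per day

15 revolutions per day


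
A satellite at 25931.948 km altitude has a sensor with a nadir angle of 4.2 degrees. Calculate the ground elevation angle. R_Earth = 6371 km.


r = R_E + alt = 32302.9480 km
Law of sines in the satellite / Earth-center / ground-point triangle:
  sin(nadir)/R_E = sin(90 + el)/r  =>  cos(el) = (r/R_E)*sin(nadir)
cos(el) = (32302.9480 / 6371.0000) * sin(4.2 deg) = 0.3713404
el = arccos(0.3713404) = 68.2017 deg
(Earth-central angle = 90 - nadir - el = 17.5983 deg)

68.2017 degrees


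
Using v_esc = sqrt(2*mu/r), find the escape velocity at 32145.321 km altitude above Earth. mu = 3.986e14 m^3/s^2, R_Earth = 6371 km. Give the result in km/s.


r = 6371.0 + 32145.321 = 38516.3210 km = 3.8516321e+07 m
v_esc = sqrt(2*mu/r) = sqrt(2*3.986e14 / 3.8516321e+07)
v_esc = 4549.4746 m/s = 4.5495 km/s

4.5495 km/s


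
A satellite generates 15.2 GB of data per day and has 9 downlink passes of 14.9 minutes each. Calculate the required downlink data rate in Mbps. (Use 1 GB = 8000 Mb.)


total contact time = 9 * 14.9 * 60 = 8046.0000 s
data = 15.2 GB = 121600.0000 Mb
rate = 121600.0000 / 8046.0000 = 15.1131 Mbps

15.1131 Mbps


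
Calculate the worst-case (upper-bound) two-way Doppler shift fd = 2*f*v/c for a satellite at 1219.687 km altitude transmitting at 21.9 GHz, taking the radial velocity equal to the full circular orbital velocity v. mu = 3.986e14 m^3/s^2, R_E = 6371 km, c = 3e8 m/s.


r = 7.590687e+06 m
v = sqrt(mu/r) = 7246.4968 m/s (worst-case radial velocity)
f = 21.9 GHz = 2.19e+10 Hz
fd = 2*f*v/c = 2*2.19e+10*7246.4968/3.0e+08
fd = 1.0579885e+06 Hz

1.0580e+06 Hz


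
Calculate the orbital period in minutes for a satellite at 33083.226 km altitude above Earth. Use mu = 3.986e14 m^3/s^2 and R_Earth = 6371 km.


r = 39454.2260 km = 3.9454226e+07 m
T = 2*pi*sqrt(r^3/mu) = 2*pi*sqrt(6.1415867e+22 / 3.986e14)
T = 77992.2614 s = 1299.8710 min

1299.8710 minutes


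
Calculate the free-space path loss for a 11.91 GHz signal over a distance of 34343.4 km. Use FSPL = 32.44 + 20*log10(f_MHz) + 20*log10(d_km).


f = 11.91 GHz = 11910.0000 MHz
d = 34343.4 km
FSPL = 32.44 + 20*log10(11910.0000) + 20*log10(34343.4)
FSPL = 32.44 + 81.5182 + 90.7169
FSPL = 204.6751 dB

204.6751 dB


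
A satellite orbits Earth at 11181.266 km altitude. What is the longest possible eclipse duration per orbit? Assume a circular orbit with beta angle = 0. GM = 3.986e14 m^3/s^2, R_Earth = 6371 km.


r = 17552.2660 km
T = 385.7090 min
Eclipse fraction = arcsin(R_E/r)/pi = arcsin(6371.0000/17552.2660)/pi
= arcsin(0.3629731)/pi = 0.1182383
Eclipse duration = 0.1182383 * 385.7090 = 45.6056 min

45.6056 minutes


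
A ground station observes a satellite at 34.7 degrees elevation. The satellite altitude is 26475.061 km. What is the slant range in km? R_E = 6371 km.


h = 26475.061 km, el = 34.7 deg
d = -R_E*sin(el) + sqrt((R_E*sin(el))^2 + 2*R_E*h + h^2)
d = -6371.0000*sin(0.6056293) + sqrt((6371.0000*0.5692795)^2 + 2*6371.0000*26475.061 + 26475.061^2)
d = 28798.8559 km

28798.8559 km


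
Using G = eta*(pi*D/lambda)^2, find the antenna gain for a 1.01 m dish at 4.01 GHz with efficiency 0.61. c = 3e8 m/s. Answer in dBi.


lambda = c/f = 3e8 / 4.01e+09 = 0.07481297 m
G = eta*(pi*D/lambda)^2 = 0.61*(pi*1.01/0.07481297)^2
G = 1097.2828 (linear)
G = 10*log10(1097.2828) = 30.4032 dBi

30.4032 dBi


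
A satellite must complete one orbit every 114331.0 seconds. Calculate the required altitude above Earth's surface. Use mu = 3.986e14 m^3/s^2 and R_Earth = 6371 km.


T = 114331.0 s
r = (mu*T^2/(4*pi^2))^(1/3) = (3.986e14 * 114331.0^2 / (4*pi^2))^(1/3)
r = 5.0913762e+07 m = 50913.7619 km
alt = r - R_E = 50913.7619 - 6371 = 44542.7619 km

44542.7619 km


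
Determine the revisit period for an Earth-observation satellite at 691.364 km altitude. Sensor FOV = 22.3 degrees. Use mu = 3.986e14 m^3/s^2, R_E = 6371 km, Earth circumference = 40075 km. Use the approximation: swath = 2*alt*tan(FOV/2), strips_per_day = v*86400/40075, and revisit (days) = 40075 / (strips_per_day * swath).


swath = 2*691.364*tan(0.1946042) = 272.5338 km
v = sqrt(mu/r) = 7512.6576 m/s = 7.5127 km/s
strips/day = v*86400/40075 = 7.5127*86400/40075 = 16.1970
coverage/day = strips * swath = 16.1970 * 272.5338 = 4414.2216 km
revisit = 40075 / 4414.2216 = 9.0786 days

9.0786 days


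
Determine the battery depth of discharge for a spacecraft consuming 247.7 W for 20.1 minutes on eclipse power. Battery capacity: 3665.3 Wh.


E_used = P * t / 60 = 247.7 * 20.1 / 60 = 82.9795 Wh
DOD = E_used / E_total * 100 = 82.9795 / 3665.3 * 100
DOD = 2.2639 %

2.2639 %


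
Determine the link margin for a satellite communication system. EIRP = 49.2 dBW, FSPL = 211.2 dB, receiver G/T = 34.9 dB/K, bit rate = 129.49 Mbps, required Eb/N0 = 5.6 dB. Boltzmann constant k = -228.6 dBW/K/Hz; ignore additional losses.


C/N0 = EIRP - FSPL + G/T - k = 49.2 - 211.2 + 34.9 - (-228.6)
C/N0 = 101.5000 dB-Hz
R_b = 129.49 Mbps = 1.2949e+08 bps -> 10*log10(R_b) = 81.1224 dB-Hz
Eb/N0 = C/N0 - 10*log10(R_b) = 101.5000 - 81.1224 = 20.3776 dB
Margin = Eb/N0 - Eb/N0_req = 20.3776 - 5.6 = 14.7776 dB (link closes)

14.7776 dB


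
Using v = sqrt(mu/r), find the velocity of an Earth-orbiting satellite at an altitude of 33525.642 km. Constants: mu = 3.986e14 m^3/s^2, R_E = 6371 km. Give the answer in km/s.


r = R_E + alt = 6371.0 + 33525.642 = 39896.6420 km = 3.9896642e+07 m
v = sqrt(mu/r) = sqrt(3.986e14 / 3.9896642e+07) = 3160.8252 m/s = 3.1608 km/s

3.1608 km/s


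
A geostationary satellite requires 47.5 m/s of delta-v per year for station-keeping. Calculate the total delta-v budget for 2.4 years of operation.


dV = rate * years = 47.5 * 2.4
dV = 114.0000 m/s

114.0000 m/s
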